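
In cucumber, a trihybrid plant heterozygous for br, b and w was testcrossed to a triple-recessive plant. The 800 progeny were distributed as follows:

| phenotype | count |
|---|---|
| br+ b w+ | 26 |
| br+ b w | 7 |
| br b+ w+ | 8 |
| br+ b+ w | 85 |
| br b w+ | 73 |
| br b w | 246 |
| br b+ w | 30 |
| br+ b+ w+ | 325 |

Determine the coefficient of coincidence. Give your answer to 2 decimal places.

The two most frequent reciprocal classes, br+ b+ w+ and br b w, are the parental types, so the F1 was br+ b+ w+ / br b w.
The two rarest classes, br b+ w+ and br+ b w, are the double crossovers. Comparing them with the parentals, only the br allele has switched, so br is the middle locus and the order is b – br – w.
b–br: (56 + 15)/800 = 0.0887; br–w: (158 + 15)/800 = 0.2162.
Expected DCO frequency = 0.0887 × 0.2162 ≈ 0.01918; observed = 15/800 ≈ 0.01875.
Coefficient of coincidence = 0.01875/0.01918 ≈ 0.98.

0.98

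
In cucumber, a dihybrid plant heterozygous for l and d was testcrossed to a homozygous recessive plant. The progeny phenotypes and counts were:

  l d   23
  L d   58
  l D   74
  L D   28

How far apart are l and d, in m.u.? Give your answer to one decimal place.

The two most frequent classes, L d (58) and l D (74), are the parental types, so the F1 was L d / l D.
The recombinant classes are L D and l d: 28 + 23 = 51.
Recombination frequency = 51/183 = 0.2787 ≈ 27.9%, i.e. 27.9 m.u.

27.9 m.u.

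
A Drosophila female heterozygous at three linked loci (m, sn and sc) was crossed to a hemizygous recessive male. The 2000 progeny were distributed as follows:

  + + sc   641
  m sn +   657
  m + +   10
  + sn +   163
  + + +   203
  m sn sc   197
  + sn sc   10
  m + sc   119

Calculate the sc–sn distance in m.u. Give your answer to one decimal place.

The two most frequent reciprocal classes, m sn + and + + sc, are the parental types, so the F1 was m sn + / + + sc.
The two rarest classes, m + + and + sn sc, are the double crossovers. Comparing them with the parentals, only the sn allele has switched, so sn is the middle locus and the order is sc – sn – m.
Crossovers in the sc–sn interval produce the single-crossover classes m sn sc and + + + (197 + 203 = 400) plus the double crossovers (20).
RF(sc–sn) = (400 + 20) / 2000 = 420/2000 = 0.2100 → 21.0 m.u.

21.0 m.u.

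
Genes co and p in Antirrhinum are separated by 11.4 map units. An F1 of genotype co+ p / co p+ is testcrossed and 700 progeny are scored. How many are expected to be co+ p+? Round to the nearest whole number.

40

A map distance of 11.4 map units corresponds to a recombination frequency of 0.114.
The F1 is co+ p / co p+, so co+ p+ is a recombinant gamete class with expected frequency r/2 = 0.114/2 = 0.0570.
Expected number = 0.0570 × 700 = 39.90 ≈ 40.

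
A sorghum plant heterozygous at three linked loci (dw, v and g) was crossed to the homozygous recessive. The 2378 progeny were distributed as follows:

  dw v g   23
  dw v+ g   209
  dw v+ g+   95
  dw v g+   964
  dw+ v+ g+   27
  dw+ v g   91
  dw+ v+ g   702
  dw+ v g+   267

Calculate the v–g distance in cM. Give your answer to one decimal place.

The two most frequent reciprocal classes, dw v g+ and dw+ v+ g, are the parental types, so the F1 was dw v g+ / dw+ v+ g.
The two rarest classes, dw v g and dw+ v+ g+, are the double crossovers. Comparing them with the parentals, only the g allele has switched, so g is the middle locus and the order is v – g – dw.
Crossovers in the v–g interval produce the single-crossover classes dw v+ g+ and dw+ v g (95 + 91 = 186) plus the double crossovers (50).
RF(v–g) = (186 + 50) / 2378 = 236/2378 = 0.0992 → 9.9 cM.

9.9 cM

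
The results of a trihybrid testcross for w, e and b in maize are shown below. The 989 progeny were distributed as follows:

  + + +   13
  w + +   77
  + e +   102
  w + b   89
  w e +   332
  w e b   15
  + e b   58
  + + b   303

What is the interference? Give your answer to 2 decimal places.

0.22

The two most frequent reciprocal classes, + + b and w e +, are the parental types, so the F1 was + + b / w e +.
The two rarest classes, + + + and w e b, are the double crossovers. Comparing them with the parentals, only the b allele has switched, so b is the middle locus and the order is w – b – e.
w–b: (191 + 28)/989 = 0.2214; b–e: (135 + 28)/989 = 0.1648.
Expected DCO frequency = 0.2214 × 0.1648 ≈ 0.03649; observed = 28/989 ≈ 0.02831.
Coefficient of coincidence = 0.02831/0.03649 ≈ 0.78; interference = 1 − 0.78 = 0.22.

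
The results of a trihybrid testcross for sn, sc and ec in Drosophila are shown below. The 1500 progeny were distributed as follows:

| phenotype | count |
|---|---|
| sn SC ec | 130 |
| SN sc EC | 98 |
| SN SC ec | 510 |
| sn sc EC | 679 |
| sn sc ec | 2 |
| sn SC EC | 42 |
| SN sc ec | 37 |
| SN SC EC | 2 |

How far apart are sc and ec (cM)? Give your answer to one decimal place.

5.5 cM

The two most frequent reciprocal classes, SN SC ec and sn sc EC, are the parental types, so the F1 was SN SC ec / sn sc EC.
The two rarest classes, SN SC EC and sn sc ec, are the double crossovers. Comparing them with the parentals, only the ec allele has switched, so ec is the middle locus and the order is sc – ec – sn.
Crossovers in the sc–ec interval produce the single-crossover classes SN sc ec and sn SC EC (37 + 42 = 79) plus the double crossovers (4).
RF(sc–ec) = (79 + 4) / 1500 = 83/1500 = 0.0553 → 5.5 cM.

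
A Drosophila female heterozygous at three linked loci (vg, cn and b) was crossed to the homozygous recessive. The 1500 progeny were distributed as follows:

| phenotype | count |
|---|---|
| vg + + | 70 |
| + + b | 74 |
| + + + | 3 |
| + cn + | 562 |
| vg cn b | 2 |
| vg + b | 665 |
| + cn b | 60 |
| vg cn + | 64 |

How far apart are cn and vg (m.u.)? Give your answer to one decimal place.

The two most frequent reciprocal classes, vg + b and + cn +, are the parental types, so the F1 was vg + b / + cn +.
The two rarest classes, vg cn b and + + +, are the double crossovers. Comparing them with the parentals, only the cn allele has switched, so cn is the middle locus and the order is b – cn – vg.
Crossovers in the cn–vg interval produce the single-crossover classes + + b and vg cn + (74 + 64 = 138) plus the double crossovers (5).
RF(cn–vg) = (138 + 5) / 1500 = 143/1500 = 0.0953 → 9.5 m.u.

9.5 m.u.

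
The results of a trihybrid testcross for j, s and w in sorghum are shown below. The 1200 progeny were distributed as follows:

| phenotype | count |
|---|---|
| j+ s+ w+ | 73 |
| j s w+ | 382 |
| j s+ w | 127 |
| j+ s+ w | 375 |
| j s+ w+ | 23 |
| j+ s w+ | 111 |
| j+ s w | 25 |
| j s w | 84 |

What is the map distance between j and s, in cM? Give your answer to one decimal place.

The two most frequent reciprocal classes, j s w+ and j+ s+ w, are the parental types, so the F1 was j s w+ / j+ s+ w.
The two rarest classes, j s+ w+ and j+ s w, are the double crossovers. Comparing them with the parentals, only the s allele has switched, so s is the middle locus and the order is j – s – w.
Crossovers in the j–s interval produce the single-crossover classes j+ s w+ and j s+ w (111 + 127 = 238) plus the double crossovers (48).
RF(j–s) = (238 + 48) / 1200 = 286/1200 = 0.2383 → 23.8 cM.

23.8 cM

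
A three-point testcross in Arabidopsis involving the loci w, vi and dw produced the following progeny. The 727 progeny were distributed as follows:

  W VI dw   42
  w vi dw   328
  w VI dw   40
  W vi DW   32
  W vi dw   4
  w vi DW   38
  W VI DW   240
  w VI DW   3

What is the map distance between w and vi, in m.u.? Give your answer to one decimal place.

The two most frequent reciprocal classes, W VI DW and w vi dw, are the parental types, so the F1 was W VI DW / w vi dw.
The two rarest classes, w VI DW and W vi dw, are the double crossovers. Comparing them with the parentals, only the w allele has switched, so w is the middle locus and the order is dw – w – vi.
Crossovers in the w–vi interval produce the single-crossover classes W vi DW and w VI dw (32 + 40 = 72) plus the double crossovers (7).
RF(w–vi) = (72 + 7) / 727 = 79/727 = 0.1087 → 10.9 m.u.

10.9 m.u.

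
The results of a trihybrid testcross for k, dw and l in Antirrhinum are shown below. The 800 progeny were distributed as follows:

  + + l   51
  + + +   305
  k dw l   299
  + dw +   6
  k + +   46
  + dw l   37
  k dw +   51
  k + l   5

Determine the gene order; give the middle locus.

The two most frequent reciprocal classes, k dw l and + + +, are the parental types, so the F1 was k dw l / + + +.
The two rarest classes, k + l and + dw +, are the double crossovers. Comparing them with the parentals, only the dw allele has switched, so dw is the middle locus and the order is l – dw – k.

dw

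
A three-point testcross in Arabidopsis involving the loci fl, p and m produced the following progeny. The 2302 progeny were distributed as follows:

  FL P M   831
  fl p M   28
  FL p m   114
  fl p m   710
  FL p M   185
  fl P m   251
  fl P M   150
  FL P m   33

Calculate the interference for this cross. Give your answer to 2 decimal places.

0.13

The two most frequent reciprocal classes, fl p m and FL P M, are the parental types, so the F1 was fl p m / FL P M.
The two rarest classes, fl p M and FL P m, are the double crossovers. Comparing them with the parentals, only the m allele has switched, so m is the middle locus and the order is fl – m – p.
fl–m: (264 + 61)/2302 = 0.1412; m–p: (436 + 61)/2302 = 0.2159.
Expected DCO frequency = 0.1412 × 0.2159 ≈ 0.03049; observed = 61/2302 ≈ 0.02650.
Coefficient of coincidence = 0.02650/0.03049 ≈ 0.87; interference = 1 − 0.87 = 0.13.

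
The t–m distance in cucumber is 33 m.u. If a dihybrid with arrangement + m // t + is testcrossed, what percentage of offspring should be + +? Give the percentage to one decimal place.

A map distance of 33 m.u. corresponds to a recombination frequency of 0.330.
The F1 is + m / t +, so + + is a recombinant gamete class with expected frequency r/2 = 0.330/2 = 0.1650.
That is 0.1650 = 16.5% of the progeny.

16.5%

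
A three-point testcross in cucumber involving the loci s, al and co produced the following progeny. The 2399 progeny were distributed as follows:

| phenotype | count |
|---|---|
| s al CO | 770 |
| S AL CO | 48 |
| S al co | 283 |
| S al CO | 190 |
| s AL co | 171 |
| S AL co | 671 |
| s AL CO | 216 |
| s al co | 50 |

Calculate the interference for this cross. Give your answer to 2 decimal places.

0.14

The two most frequent reciprocal classes, S AL co and s al CO, are the parental types, so the F1 was S AL co / s al CO.
The two rarest classes, S AL CO and s al co, are the double crossovers. Comparing them with the parentals, only the co allele has switched, so co is the middle locus and the order is al – co – s.
al–co: (499 + 98)/2399 = 0.2489; co–s: (361 + 98)/2399 = 0.1913.
Expected DCO frequency = 0.2489 × 0.1913 ≈ 0.04761; observed = 98/2399 ≈ 0.04085.
Coefficient of coincidence = 0.04085/0.04761 ≈ 0.86; interference = 1 − 0.86 = 0.14.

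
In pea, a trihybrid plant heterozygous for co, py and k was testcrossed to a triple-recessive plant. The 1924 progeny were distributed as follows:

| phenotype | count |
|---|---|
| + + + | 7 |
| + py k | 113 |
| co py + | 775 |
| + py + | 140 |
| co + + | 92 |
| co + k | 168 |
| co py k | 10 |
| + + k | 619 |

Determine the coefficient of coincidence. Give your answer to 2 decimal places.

The two most frequent reciprocal classes, co py + and + + k, are the parental types, so the F1 was co py + / + + k.
The two rarest classes, co py k and + + +, are the double crossovers. Comparing them with the parentals, only the k allele has switched, so k is the middle locus and the order is co – k – py.
co–k: (308 + 17)/1924 = 0.1689; k–py: (205 + 17)/1924 = 0.1154.
Expected DCO frequency = 0.1689 × 0.1154 ≈ 0.01949; observed = 17/1924 ≈ 0.00884.
Coefficient of coincidence = 0.00884/0.01949 ≈ 0.45.

0.45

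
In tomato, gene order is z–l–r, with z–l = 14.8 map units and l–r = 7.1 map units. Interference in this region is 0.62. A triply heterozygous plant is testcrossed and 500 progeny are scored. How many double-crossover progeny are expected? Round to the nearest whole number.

Map distances give recombination frequencies of 0.148 and 0.071 for the two intervals.
With interference 0.62 (so coincidence = 0.38), expected double-crossover frequency = 0.148 × 0.071 × 0.38 = 0.00399.
Expected number = 0.00399 × 500 = 2.00 ≈ 2.

2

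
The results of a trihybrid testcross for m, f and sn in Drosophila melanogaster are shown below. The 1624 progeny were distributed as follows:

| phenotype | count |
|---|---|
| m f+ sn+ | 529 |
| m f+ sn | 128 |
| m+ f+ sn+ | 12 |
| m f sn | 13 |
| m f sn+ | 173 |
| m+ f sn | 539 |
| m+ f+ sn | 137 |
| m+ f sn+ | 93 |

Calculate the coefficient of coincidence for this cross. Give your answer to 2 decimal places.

The two most frequent reciprocal classes, m f+ sn+ and m+ f sn, are the parental types, so the F1 was m f+ sn+ / m+ f sn.
The two rarest classes, m+ f+ sn+ and m f sn, are the double crossovers. Comparing them with the parentals, only the m allele has switched, so m is the middle locus and the order is f – m – sn.
f–m: (310 + 25)/1624 = 0.2063; m–sn: (221 + 25)/1624 = 0.1515.
Expected DCO frequency = 0.2063 × 0.1515 ≈ 0.03125; observed = 25/1624 ≈ 0.01539.
Coefficient of coincidence = 0.01539/0.03125 ≈ 0.49.

0.49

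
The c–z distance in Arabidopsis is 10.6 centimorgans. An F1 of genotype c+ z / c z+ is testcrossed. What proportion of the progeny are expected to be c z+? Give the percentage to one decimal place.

44.7%

A map distance of 10.6 centimorgans corresponds to a recombination frequency of 0.106.
The F1 is c+ z / c z+, so c z+ is a parental gamete class with expected frequency (1 − r)/2 = 0.894/2 = 0.4470.
That is 0.4470 = 44.7% of the progeny.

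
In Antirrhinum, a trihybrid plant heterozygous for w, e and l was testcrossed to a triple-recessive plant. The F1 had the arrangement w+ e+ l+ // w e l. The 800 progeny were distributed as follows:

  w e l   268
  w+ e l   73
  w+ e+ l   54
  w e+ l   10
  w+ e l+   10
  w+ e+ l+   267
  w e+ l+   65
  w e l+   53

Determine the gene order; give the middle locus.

The two rarest classes, w+ e l+ and w e+ l, are the double crossovers. Comparing them with the parentals, only the e allele has switched, so e is the middle locus and the order is w – e – l.

e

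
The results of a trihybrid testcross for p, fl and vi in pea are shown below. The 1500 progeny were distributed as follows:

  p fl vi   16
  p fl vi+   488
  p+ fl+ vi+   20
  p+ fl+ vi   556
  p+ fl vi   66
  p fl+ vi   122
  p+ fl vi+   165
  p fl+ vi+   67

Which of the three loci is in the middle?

vi

The two most frequent reciprocal classes, p+ fl+ vi and p fl vi+, are the parental types, so the F1 was p+ fl+ vi / p fl vi+.
The two rarest classes, p+ fl+ vi+ and p fl vi, are the double crossovers. Comparing them with the parentals, only the vi allele has switched, so vi is the middle locus and the order is p – vi – fl.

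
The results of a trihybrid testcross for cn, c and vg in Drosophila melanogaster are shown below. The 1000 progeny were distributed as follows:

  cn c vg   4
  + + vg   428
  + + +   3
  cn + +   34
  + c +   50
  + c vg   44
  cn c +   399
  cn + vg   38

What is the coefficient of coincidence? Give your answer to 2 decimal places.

0.87

The two most frequent reciprocal classes, cn c + and + + vg, are the parental types, so the F1 was cn c + / + + vg.
The two rarest classes, cn c vg and + + +, are the double crossovers. Comparing them with the parentals, only the vg allele has switched, so vg is the middle locus and the order is c – vg – cn.
c–vg: (78 + 7)/1000 = 0.0850; vg–cn: (88 + 7)/1000 = 0.0950.
Expected DCO frequency = 0.0850 × 0.0950 ≈ 0.00808; observed = 7/1000 ≈ 0.00700.
Coefficient of coincidence = 0.00700/0.00808 ≈ 0.87.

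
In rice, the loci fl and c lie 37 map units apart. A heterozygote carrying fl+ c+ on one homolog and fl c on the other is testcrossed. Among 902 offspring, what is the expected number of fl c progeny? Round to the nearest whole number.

284

A map distance of 37 map units corresponds to a recombination frequency of 0.370.
The F1 is fl+ c+ / fl c, so fl c is a parental gamete class with expected frequency (1 − r)/2 = 0.630/2 = 0.3150.
Expected number = 0.3150 × 902 = 284.13 ≈ 284.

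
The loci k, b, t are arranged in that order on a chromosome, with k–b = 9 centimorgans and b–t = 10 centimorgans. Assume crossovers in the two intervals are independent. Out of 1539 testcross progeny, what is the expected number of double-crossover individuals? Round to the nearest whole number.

14

Map distances give recombination frequencies of 0.090 and 0.100 for the two intervals.
With no interference, expected double-crossover frequency = 0.090 × 0.100 = 0.00900.
Expected number = 0.00900 × 1539 = 13.85 ≈ 14.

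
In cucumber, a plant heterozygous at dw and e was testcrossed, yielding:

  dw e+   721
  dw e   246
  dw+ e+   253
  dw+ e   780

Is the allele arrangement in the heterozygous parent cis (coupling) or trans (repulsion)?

trans

The two most frequent classes are dw+ e (780) and dw e+ (721); these are the parental (non-recombinant) types.
So the F1 carried dw+ e on one chromosome and dw e+ on the other — the recessive alleles are on opposite chromosomes (trans / repulsion).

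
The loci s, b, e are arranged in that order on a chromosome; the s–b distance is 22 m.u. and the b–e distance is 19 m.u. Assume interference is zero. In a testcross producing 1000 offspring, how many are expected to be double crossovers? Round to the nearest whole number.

Map distances give recombination frequencies of 0.220 and 0.190 for the two intervals.
With no interference, expected double-crossover frequency = 0.220 × 0.190 = 0.04180.
Expected number = 0.04180 × 1000 = 41.80 ≈ 42.

42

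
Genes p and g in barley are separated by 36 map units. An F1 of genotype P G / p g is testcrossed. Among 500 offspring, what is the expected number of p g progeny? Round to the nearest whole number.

A map distance of 36 map units corresponds to a recombination frequency of 0.360.
The F1 is P G / p g, so p g is a parental gamete class with expected frequency (1 − r)/2 = 0.640/2 = 0.3200.
Expected number = 0.3200 × 500 = 160.00 ≈ 160.

160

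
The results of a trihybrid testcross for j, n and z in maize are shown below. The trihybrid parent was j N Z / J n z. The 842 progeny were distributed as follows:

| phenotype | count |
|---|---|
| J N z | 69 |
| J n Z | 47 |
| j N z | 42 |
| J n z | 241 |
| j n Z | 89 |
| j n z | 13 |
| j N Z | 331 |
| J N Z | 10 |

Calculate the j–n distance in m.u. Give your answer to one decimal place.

The two rarest classes, J N Z and j n z, are the double crossovers. Comparing them with the parentals, only the j allele has switched, so j is the middle locus and the order is n – j – z.
Crossovers in the n–j interval produce the single-crossover classes j n Z and J N z (89 + 69 = 158) plus the double crossovers (23).
RF(n–j) = (158 + 23) / 842 = 181/842 = 0.2150 → 21.5 m.u.

21.5 m.u.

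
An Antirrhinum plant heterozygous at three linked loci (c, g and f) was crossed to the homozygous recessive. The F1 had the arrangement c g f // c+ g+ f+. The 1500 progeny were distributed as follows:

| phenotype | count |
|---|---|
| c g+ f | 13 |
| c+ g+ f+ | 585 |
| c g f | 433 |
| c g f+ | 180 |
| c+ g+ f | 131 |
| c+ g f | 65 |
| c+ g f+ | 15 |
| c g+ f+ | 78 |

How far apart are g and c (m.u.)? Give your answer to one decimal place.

The two rarest classes, c g+ f and c+ g f+, are the double crossovers. Comparing them with the parentals, only the g allele has switched, so g is the middle locus and the order is c – g – f.
Crossovers in the c–g interval produce the single-crossover classes c+ g f and c g+ f+ (65 + 78 = 143) plus the double crossovers (28).
RF(c–g) = (143 + 28) / 1500 = 171/1500 = 0.1140 → 11.4 m.u.

11.4 m.u.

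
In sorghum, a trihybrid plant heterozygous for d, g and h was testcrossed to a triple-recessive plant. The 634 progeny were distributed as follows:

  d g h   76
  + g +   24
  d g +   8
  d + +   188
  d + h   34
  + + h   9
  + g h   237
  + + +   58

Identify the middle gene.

The two most frequent reciprocal classes, d + + and + g h, are the parental types, so the F1 was d + + / + g h.
The two rarest classes, d g + and + + h, are the double crossovers. Comparing them with the parentals, only the g allele has switched, so g is the middle locus and the order is h – g – d.

g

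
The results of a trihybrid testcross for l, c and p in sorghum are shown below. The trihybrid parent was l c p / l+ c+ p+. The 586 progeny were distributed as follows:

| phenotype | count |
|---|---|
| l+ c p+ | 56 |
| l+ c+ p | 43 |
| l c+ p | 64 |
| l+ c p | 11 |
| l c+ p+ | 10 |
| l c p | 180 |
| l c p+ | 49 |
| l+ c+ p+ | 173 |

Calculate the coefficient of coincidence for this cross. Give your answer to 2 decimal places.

0.77

The two rarest classes, l+ c p and l c+ p+, are the double crossovers. Comparing them with the parentals, only the l allele has switched, so l is the middle locus and the order is c – l – p.
c–l: (120 + 21)/586 = 0.2406; l–p: (92 + 21)/586 = 0.1928.
Expected DCO frequency = 0.2406 × 0.1928 ≈ 0.04639; observed = 21/586 ≈ 0.03584.
Coefficient of coincidence = 0.03584/0.04639 ≈ 0.77.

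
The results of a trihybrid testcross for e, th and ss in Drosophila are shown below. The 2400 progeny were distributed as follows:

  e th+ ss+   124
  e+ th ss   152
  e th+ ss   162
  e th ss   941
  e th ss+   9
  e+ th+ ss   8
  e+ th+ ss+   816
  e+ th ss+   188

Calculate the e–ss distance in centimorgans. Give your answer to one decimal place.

12.2 centimorgans

The two most frequent reciprocal classes, e+ th+ ss+ and e th ss, are the parental types, so the F1 was e+ th+ ss+ / e th ss.
The two rarest classes, e+ th+ ss and e th ss+, are the double crossovers. Comparing them with the parentals, only the ss allele has switched, so ss is the middle locus and the order is e – ss – th.
Crossovers in the e–ss interval produce the single-crossover classes e th+ ss+ and e+ th ss (124 + 152 = 276) plus the double crossovers (17).
RF(e–ss) = (276 + 17) / 2400 = 293/2400 = 0.1221 → 12.2 centimorgans.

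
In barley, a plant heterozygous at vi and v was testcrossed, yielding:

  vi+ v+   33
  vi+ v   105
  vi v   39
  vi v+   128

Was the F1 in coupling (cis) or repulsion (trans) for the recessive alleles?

trans

The two most frequent classes are vi+ v (105) and vi v+ (128); these are the parental (non-recombinant) types.
So the F1 carried vi+ v on one chromosome and vi v+ on the other — the recessive alleles are on opposite chromosomes (trans / repulsion).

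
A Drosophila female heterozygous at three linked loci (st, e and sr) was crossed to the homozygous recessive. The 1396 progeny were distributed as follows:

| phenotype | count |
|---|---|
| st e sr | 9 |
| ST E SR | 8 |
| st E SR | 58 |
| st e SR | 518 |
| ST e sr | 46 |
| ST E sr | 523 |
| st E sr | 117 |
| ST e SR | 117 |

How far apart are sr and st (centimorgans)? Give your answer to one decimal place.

The two most frequent reciprocal classes, st e SR and ST E sr, are the parental types, so the F1 was st e SR / ST E sr.
The two rarest classes, st e sr and ST E SR, are the double crossovers. Comparing them with the parentals, only the sr allele has switched, so sr is the middle locus and the order is e – sr – st.
Crossovers in the sr–st interval produce the single-crossover classes ST e SR and st E sr (117 + 117 = 234) plus the double crossovers (17).
RF(sr–st) = (234 + 17) / 1396 = 251/1396 = 0.1798 → 18.0 centimorgans.

18.0 centimorgans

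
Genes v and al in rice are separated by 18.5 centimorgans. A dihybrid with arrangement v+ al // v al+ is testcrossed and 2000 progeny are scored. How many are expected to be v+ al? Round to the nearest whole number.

A map distance of 18.5 centimorgans corresponds to a recombination frequency of 0.185.
The F1 is v+ al / v al+, so v+ al is a parental gamete class with expected frequency (1 − r)/2 = 0.815/2 = 0.4075.
Expected number = 0.4075 × 2000 = 815.00 ≈ 815.

815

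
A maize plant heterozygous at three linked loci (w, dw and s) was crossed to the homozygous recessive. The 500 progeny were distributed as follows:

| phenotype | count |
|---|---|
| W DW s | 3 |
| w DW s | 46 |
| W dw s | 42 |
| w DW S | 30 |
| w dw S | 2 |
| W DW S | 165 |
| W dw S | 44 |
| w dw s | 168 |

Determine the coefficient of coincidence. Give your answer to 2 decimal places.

0.34

The two most frequent reciprocal classes, w dw s and W DW S, are the parental types, so the F1 was w dw s / W DW S.
The two rarest classes, w dw S and W DW s, are the double crossovers. Comparing them with the parentals, only the s allele has switched, so s is the middle locus and the order is dw – s – w.
dw–s: (90 + 5)/500 = 0.1900; s–w: (72 + 5)/500 = 0.1540.
Expected DCO frequency = 0.1900 × 0.1540 ≈ 0.02926; observed = 5/500 ≈ 0.01000.
Coefficient of coincidence = 0.01000/0.02926 ≈ 0.34.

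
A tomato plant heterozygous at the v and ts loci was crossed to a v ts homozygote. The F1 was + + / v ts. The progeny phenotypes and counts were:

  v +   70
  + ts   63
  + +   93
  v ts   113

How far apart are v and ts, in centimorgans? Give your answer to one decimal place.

The recombinant classes are + ts and v +: 63 + 70 = 133.
Recombination frequency = 133/339 = 0.3923 ≈ 39.2%, i.e. 39.2 centimorgans.

39.2 centimorgans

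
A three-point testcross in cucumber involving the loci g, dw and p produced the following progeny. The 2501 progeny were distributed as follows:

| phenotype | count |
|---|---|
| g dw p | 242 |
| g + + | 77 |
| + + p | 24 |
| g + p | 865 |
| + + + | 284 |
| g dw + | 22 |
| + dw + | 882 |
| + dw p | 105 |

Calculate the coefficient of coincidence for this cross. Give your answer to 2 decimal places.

The two most frequent reciprocal classes, + dw + and g + p, are the parental types, so the F1 was + dw + / g + p.
The two rarest classes, g dw + and + + p, are the double crossovers. Comparing them with the parentals, only the g allele has switched, so g is the middle locus and the order is dw – g – p.
dw–g: (526 + 46)/2501 = 0.2287; g–p: (182 + 46)/2501 = 0.0912.
Expected DCO frequency = 0.2287 × 0.0912 ≈ 0.02086; observed = 46/2501 ≈ 0.01839.
Coefficient of coincidence = 0.01839/0.02086 ≈ 0.88.

0.88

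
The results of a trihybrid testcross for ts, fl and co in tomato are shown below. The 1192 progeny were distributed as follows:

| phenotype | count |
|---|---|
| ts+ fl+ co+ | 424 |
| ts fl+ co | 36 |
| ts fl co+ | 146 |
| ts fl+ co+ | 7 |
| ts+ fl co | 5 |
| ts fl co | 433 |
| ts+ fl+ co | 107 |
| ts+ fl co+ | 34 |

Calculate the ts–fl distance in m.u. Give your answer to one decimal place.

The two most frequent reciprocal classes, ts+ fl+ co+ and ts fl co, are the parental types, so the F1 was ts+ fl+ co+ / ts fl co.
The two rarest classes, ts fl+ co+ and ts+ fl co, are the double crossovers. Comparing them with the parentals, only the ts allele has switched, so ts is the middle locus and the order is fl – ts – co.
Crossovers in the fl–ts interval produce the single-crossover classes ts+ fl co+ and ts fl+ co (34 + 36 = 70) plus the double crossovers (12).
RF(fl–ts) = (70 + 12) / 1192 = 82/1192 = 0.0688 → 6.9 m.u.

6.9 m.u.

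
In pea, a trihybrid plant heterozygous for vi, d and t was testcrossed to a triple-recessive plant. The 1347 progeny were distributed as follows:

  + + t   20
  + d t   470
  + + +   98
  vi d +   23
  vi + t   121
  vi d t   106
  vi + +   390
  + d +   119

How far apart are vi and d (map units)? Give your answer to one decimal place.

18.3 map units

The two most frequent reciprocal classes, vi + + and + d t, are the parental types, so the F1 was vi + + / + d t.
The two rarest classes, vi d + and + + t, are the double crossovers. Comparing them with the parentals, only the d allele has switched, so d is the middle locus and the order is t – d – vi.
Crossovers in the d–vi interval produce the single-crossover classes + + + and vi d t (98 + 106 = 204) plus the double crossovers (43).
RF(d–vi) = (204 + 43) / 1347 = 247/1347 = 0.1834 → 18.3 map units.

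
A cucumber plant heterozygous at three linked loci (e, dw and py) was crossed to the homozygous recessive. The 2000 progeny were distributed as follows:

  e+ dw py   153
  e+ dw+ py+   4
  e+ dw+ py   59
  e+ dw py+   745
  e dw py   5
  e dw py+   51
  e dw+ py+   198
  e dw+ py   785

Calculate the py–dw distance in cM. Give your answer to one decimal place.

18.0 cM

The two most frequent reciprocal classes, e+ dw py+ and e dw+ py, are the parental types, so the F1 was e+ dw py+ / e dw+ py.
The two rarest classes, e+ dw+ py+ and e dw py, are the double crossovers. Comparing them with the parentals, only the dw allele has switched, so dw is the middle locus and the order is py – dw – e.
Crossovers in the py–dw interval produce the single-crossover classes e+ dw py and e dw+ py+ (153 + 198 = 351) plus the double crossovers (9).
RF(py–dw) = (351 + 9) / 2000 = 360/2000 = 0.1800 → 18.0 cM.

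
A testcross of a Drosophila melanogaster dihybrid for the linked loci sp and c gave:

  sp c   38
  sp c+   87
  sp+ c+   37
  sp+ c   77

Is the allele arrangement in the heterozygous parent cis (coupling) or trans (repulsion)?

trans

The two most frequent classes are sp+ c (77) and sp c+ (87); these are the parental (non-recombinant) types.
So the F1 carried sp+ c on one chromosome and sp c+ on the other — the recessive alleles are on opposite chromosomes (trans / repulsion).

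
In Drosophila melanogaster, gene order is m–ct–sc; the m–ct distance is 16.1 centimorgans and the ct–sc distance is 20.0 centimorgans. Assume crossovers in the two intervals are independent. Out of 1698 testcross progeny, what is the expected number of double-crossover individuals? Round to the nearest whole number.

Map distances give recombination frequencies of 0.161 and 0.200 for the two intervals.
With no interference, expected double-crossover frequency = 0.161 × 0.200 = 0.03220.
Expected number = 0.03220 × 1698 = 54.68 ≈ 55.

55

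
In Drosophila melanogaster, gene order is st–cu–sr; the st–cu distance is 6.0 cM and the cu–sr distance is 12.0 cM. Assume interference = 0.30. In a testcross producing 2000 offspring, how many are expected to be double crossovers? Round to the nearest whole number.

Map distances give recombination frequencies of 0.060 and 0.120 for the two intervals.
With interference 0.30 (so coincidence = 0.70), expected double-crossover frequency = 0.060 × 0.120 × 0.70 = 0.00504.
Expected number = 0.00504 × 2000 = 10.08 ≈ 10.

10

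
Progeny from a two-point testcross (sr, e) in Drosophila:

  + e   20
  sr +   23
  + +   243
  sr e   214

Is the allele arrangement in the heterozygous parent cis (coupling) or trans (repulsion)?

The two most frequent classes are + + (243) and sr e (214); these are the parental (non-recombinant) types.
So the F1 carried + + on one chromosome and sr e on the other — the recessive alleles are on the same chromosome (cis / coupling).

cis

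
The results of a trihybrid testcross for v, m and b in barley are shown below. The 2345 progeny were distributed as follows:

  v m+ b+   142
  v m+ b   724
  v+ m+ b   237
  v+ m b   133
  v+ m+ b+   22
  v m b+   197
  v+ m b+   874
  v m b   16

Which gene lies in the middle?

The two most frequent reciprocal classes, v+ m b+ and v m+ b, are the parental types, so the F1 was v+ m b+ / v m+ b.
The two rarest classes, v+ m+ b+ and v m b, are the double crossovers. Comparing them with the parentals, only the m allele has switched, so m is the middle locus and the order is v – m – b.

m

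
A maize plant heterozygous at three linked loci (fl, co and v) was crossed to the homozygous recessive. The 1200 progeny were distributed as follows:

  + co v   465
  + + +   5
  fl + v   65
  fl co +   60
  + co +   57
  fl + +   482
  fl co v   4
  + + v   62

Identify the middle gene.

fl

The two most frequent reciprocal classes, fl + + and + co v, are the parental types, so the F1 was fl + + / + co v.
The two rarest classes, + + + and fl co v, are the double crossovers. Comparing them with the parentals, only the fl allele has switched, so fl is the middle locus and the order is v – fl – co.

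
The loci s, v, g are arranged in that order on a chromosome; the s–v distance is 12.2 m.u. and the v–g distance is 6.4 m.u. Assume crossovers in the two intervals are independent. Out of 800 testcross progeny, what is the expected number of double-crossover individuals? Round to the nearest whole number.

Map distances give recombination frequencies of 0.122 and 0.064 for the two intervals.
With no interference, expected double-crossover frequency = 0.122 × 0.064 = 0.00781.
Expected number = 0.00781 × 800 = 6.25 ≈ 6.

6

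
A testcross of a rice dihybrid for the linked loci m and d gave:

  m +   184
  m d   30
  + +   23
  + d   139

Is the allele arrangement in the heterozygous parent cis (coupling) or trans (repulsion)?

The two most frequent classes are + d (139) and m + (184); these are the parental (non-recombinant) types.
So the F1 carried + d on one chromosome and m + on the other — the recessive alleles are on opposite chromosomes (trans / repulsion).

trans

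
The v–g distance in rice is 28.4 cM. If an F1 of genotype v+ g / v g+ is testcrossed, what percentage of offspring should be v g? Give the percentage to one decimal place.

A map distance of 28.4 cM corresponds to a recombination frequency of 0.284.
The F1 is v+ g / v g+, so v g is a recombinant gamete class with expected frequency r/2 = 0.284/2 = 0.1420.
That is 0.1420 = 14.2% of the progeny.

14.2%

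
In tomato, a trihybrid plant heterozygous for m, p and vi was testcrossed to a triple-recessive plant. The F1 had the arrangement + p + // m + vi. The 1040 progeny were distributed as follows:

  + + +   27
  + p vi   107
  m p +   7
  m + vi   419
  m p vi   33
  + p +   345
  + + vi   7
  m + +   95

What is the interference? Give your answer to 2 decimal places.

The two rarest classes, m p + and + + vi, are the double crossovers. Comparing them with the parentals, only the m allele has switched, so m is the middle locus and the order is vi – m – p.
vi–m: (202 + 14)/1040 = 0.2077; m–p: (60 + 14)/1040 = 0.0712.
Expected DCO frequency = 0.2077 × 0.0712 ≈ 0.01479; observed = 14/1040 ≈ 0.01346.
Coefficient of coincidence = 0.01346/0.01479 ≈ 0.91; interference = 1 − 0.91 = 0.09.

0.09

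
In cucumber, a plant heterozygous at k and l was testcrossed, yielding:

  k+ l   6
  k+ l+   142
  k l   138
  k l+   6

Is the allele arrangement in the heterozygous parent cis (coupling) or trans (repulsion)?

The two most frequent classes are k+ l+ (142) and k l (138); these are the parental (non-recombinant) types.
So the F1 carried k+ l+ on one chromosome and k l on the other — the recessive alleles are on the same chromosome (cis / coupling).

cis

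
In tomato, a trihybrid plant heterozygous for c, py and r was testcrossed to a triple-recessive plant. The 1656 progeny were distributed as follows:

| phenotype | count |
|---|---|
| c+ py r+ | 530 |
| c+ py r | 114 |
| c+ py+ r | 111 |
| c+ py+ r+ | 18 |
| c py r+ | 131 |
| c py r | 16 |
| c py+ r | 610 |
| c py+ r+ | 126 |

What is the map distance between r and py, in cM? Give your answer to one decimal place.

The two most frequent reciprocal classes, c py+ r and c+ py r+, are the parental types, so the F1 was c py+ r / c+ py r+.
The two rarest classes, c py r and c+ py+ r+, are the double crossovers. Comparing them with the parentals, only the py allele has switched, so py is the middle locus and the order is c – py – r.
Crossovers in the py–r interval produce the single-crossover classes c py+ r+ and c+ py r (126 + 114 = 240) plus the double crossovers (34).
RF(py–r) = (240 + 34) / 1656 = 274/1656 = 0.1655 → 16.5 cM.

16.5 cM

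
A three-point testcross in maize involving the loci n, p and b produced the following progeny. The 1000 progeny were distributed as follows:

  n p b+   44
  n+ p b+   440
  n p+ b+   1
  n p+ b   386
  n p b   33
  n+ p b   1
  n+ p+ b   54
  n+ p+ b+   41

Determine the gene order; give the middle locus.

The two most frequent reciprocal classes, n+ p b+ and n p+ b, are the parental types, so the F1 was n+ p b+ / n p+ b.
The two rarest classes, n+ p b and n p+ b+, are the double crossovers. Comparing them with the parentals, only the b allele has switched, so b is the middle locus and the order is p – b – n.

b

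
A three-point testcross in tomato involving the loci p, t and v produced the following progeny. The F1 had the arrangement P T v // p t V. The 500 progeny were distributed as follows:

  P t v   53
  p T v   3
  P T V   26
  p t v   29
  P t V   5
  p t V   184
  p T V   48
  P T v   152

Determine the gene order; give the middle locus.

The two rarest classes, p T v and P t V, are the double crossovers. Comparing them with the parentals, only the p allele has switched, so p is the middle locus and the order is v – p – t.

p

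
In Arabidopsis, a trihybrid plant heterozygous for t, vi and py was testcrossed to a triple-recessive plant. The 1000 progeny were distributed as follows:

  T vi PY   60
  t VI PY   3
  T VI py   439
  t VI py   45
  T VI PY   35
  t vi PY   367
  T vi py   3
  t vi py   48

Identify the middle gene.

vi

The two most frequent reciprocal classes, T VI py and t vi PY, are the parental types, so the F1 was T VI py / t vi PY.
The two rarest classes, T vi py and t VI PY, are the double crossovers. Comparing them with the parentals, only the vi allele has switched, so vi is the middle locus and the order is py – vi – t.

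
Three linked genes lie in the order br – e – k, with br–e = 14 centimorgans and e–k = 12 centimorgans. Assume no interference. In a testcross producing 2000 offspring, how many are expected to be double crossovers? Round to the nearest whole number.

34

Map distances give recombination frequencies of 0.140 and 0.120 for the two intervals.
With no interference, expected double-crossover frequency = 0.140 × 0.120 = 0.01680.
Expected number = 0.01680 × 2000 = 33.60 ≈ 34.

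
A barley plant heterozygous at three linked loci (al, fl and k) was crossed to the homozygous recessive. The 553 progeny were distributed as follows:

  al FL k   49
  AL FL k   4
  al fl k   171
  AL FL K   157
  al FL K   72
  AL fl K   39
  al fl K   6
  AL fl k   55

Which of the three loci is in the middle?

The two most frequent reciprocal classes, AL FL K and al fl k, are the parental types, so the F1 was AL FL K / al fl k.
The two rarest classes, AL FL k and al fl K, are the double crossovers. Comparing them with the parentals, only the k allele has switched, so k is the middle locus and the order is al – k – fl.

k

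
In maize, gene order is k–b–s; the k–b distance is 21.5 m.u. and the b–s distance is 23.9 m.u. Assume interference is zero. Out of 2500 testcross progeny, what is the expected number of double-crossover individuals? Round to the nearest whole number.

Map distances give recombination frequencies of 0.215 and 0.239 for the two intervals.
With no interference, expected double-crossover frequency = 0.215 × 0.239 = 0.05139.
Expected number = 0.05139 × 2500 = 128.46 ≈ 128.

128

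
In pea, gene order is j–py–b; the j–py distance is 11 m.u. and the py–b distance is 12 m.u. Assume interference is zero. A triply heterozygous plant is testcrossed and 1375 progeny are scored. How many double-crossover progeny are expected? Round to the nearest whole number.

18

Map distances give recombination frequencies of 0.110 and 0.120 for the two intervals.
With no interference, expected double-crossover frequency = 0.110 × 0.120 = 0.01320.
Expected number = 0.01320 × 1375 = 18.15 ≈ 18.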